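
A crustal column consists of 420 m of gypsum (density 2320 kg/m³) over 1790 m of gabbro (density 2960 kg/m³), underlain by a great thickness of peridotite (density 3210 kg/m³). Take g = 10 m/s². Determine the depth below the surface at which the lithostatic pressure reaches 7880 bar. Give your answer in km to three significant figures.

Pressure at base of upper layers: 2320×10×420 + 2960×10×1790 = 6.273×10^7 Pa = 627.3 bar
Remaining pressure to be supplied by peridotite: 7.880×10^8 − 6.273×10^7 = 7.253×10^8 Pa
Additional depth in peridotite = 7.253×10^8 Pa / (3210 kg/m³ × 10 m/s²) = 22594 m
Total depth = 2210 m + 22594 m = 24804 m
= 24.804 km

24.8 km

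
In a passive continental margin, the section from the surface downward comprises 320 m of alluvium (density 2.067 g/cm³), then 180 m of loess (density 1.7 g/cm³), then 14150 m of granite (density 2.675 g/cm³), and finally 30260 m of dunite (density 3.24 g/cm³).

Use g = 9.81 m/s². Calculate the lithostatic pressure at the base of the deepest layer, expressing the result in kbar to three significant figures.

13.4 kbar

alluvium: 2067 kg/m³ × 9.81 m/s² × 320 m = 6.489×10^6 Pa = 0.06489 kbar
loess: 1700 kg/m³ × 9.81 m/s² × 180 m = 3.002×10^6 Pa = 0.03002 kbar
granite: 2675 kg/m³ × 9.81 m/s² × 14150 m = 3.713×10^8 Pa = 3.713 kbar
dunite: 3240 kg/m³ × 9.81 m/s² × 30260 m = 9.618×10^8 Pa = 9.618 kbar
Total = 0.06489 + 0.03002 + 3.713 + 9.618 = 13.426 kbar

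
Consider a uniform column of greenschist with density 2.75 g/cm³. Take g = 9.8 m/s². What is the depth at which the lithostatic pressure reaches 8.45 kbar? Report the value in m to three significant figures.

h = P/(ρg) = 8.45 kbar / (2750 kg/m³ × 9.8 m/s²) = 8.450×10^8 Pa / 26950 Pa/m = 31354 m

31400 m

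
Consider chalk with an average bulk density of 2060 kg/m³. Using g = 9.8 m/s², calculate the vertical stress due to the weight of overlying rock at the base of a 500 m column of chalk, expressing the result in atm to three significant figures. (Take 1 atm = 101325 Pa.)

chalk: 2060 kg/m³ × 9.8 m/s² × 500 m = 1.009×10^7 Pa = 99.62 atm

99.6 atm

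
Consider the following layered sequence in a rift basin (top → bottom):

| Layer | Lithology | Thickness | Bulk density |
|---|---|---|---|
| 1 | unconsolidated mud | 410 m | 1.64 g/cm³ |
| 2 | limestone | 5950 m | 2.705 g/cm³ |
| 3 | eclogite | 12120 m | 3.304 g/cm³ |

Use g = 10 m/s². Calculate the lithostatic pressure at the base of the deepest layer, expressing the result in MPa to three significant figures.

unconsolidated mud: 1640 kg/m³ × 10 m/s² × 410 m = 6.724×10^6 Pa = 6.724 MPa
limestone: 2705 kg/m³ × 10 m/s² × 5950 m = 1.609×10^8 Pa = 160.9 MPa
eclogite: 3304 kg/m³ × 10 m/s² × 12120 m = 4.004×10^8 Pa = 400.4 MPa
Total = 6.724 + 160.9 + 400.4 = 568.12 MPa

568 MPa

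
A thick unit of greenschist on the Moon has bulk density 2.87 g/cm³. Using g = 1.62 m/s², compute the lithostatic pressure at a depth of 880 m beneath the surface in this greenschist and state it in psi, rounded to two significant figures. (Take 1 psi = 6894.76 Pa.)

590 psi

greenschist: 2870 kg/m³ × 1.62 m/s² × 880 m = 4.091×10^6 Pa = 593.4 psi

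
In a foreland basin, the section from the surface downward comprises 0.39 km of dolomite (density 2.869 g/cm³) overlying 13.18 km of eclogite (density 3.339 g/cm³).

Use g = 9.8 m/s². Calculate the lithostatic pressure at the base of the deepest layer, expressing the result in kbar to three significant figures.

4.42 kbar

dolomite: 2869 kg/m³ × 9.8 m/s² × 390 m = 1.097×10^7 Pa = 0.1097 kbar
eclogite: 3339 kg/m³ × 9.8 m/s² × 13180 m = 4.313×10^8 Pa = 4.313 kbar
Total = 0.1097 + 4.313 = 4.4224 kbar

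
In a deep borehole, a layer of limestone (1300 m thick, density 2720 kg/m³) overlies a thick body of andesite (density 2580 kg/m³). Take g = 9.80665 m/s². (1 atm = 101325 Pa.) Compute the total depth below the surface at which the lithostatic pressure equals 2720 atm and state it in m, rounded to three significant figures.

10800 m

Pressure at base of upper layers: 2720×9.80665×1300 = 3.468×10^7 Pa = 342.2 atm
Remaining pressure to be supplied by andesite: 2.756×10^8 − 3.468×10^7 = 2.409×10^8 Pa
Additional depth in andesite = 2.409×10^8 Pa / (2580 kg/m³ × 9.80665 m/s²) = 9522.4 m
Total depth = 1300 m + 9522.4 m = 10822 m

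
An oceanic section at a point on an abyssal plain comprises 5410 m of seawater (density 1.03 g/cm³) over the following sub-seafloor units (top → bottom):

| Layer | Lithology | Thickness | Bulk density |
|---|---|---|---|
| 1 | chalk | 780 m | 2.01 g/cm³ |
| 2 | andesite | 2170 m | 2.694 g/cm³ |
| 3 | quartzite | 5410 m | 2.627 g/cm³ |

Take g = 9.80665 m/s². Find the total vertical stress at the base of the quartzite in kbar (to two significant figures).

2.7 kbar

seawater: 1030 kg/m³ × 9.80665 m/s² × 5410 m = 5.465×10^7 Pa = 0.5465 kbar
chalk: 2010 kg/m³ × 9.80665 m/s² × 780 m = 1.537×10^7 Pa = 0.1537 kbar
andesite: 2694 kg/m³ × 9.80665 m/s² × 2170 m = 5.733×10^7 Pa = 0.5733 kbar
quartzite: 2627 kg/m³ × 9.80665 m/s² × 5410 m = 1.394×10^8 Pa = 1.394 kbar
Total = 0.5465 + 0.1537 + 0.5733 + 1.394 = 2.6672 kbar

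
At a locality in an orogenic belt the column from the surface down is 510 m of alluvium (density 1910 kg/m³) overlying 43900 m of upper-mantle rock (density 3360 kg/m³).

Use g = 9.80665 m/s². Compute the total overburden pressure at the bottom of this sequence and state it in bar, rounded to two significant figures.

15000 bar

alluvium: 1910 kg/m³ × 9.80665 m/s² × 510 m = 9.553×10^6 Pa = 95.53 bar
upper-mantle rock: 3360 kg/m³ × 9.80665 m/s² × 43900 m = 1.447×10^9 Pa = 14465 bar
Total = 95.53 + 14465 = 14561 bar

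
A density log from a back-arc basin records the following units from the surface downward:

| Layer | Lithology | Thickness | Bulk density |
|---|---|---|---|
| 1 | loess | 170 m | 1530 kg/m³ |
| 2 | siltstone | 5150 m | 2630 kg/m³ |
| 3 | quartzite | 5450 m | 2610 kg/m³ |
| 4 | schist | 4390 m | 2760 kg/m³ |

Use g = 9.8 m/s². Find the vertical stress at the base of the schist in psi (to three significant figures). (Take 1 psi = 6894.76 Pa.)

57100 psi

loess: 1530 kg/m³ × 9.8 m/s² × 170 m = 2.549×10^6 Pa = 369.7 psi
siltstone: 2630 kg/m³ × 9.8 m/s² × 5150 m = 1.327×10^8 Pa = 19252 psi
quartzite: 2610 kg/m³ × 9.8 m/s² × 5450 m = 1.394×10^8 Pa = 20218 psi
schist: 2760 kg/m³ × 9.8 m/s² × 4390 m = 1.187×10^8 Pa = 17222 psi
Total = 369.7 + 19252 + 20218 + 17222 = 57062 psi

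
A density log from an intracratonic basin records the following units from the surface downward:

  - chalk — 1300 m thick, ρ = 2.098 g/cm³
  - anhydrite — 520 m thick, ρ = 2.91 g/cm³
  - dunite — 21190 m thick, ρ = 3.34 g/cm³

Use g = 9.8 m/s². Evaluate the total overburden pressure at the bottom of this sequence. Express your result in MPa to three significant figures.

735 MPa

chalk: 2098 kg/m³ × 9.8 m/s² × 1300 m = 2.673×10^7 Pa = 26.73 MPa
anhydrite: 2910 kg/m³ × 9.8 m/s² × 520 m = 1.483×10^7 Pa = 14.83 MPa
dunite: 3340 kg/m³ × 9.8 m/s² × 21190 m = 6.936×10^8 Pa = 693.6 MPa
Total = 26.73 + 14.83 + 693.6 = 735.15 MPa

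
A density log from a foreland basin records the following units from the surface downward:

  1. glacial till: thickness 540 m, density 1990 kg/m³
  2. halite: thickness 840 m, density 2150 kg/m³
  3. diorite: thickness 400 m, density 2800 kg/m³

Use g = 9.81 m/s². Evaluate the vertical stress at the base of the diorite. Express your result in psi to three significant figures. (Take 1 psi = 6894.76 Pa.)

glacial till: 1990 kg/m³ × 9.81 m/s² × 540 m = 1.054×10^7 Pa = 1529 psi
halite: 2150 kg/m³ × 9.81 m/s² × 840 m = 1.772×10^7 Pa = 2570 psi
diorite: 2800 kg/m³ × 9.81 m/s² × 400 m = 1.099×10^7 Pa = 1594 psi
Total = 1529 + 2570 + 1594 = 5692.1 psi

5690 psi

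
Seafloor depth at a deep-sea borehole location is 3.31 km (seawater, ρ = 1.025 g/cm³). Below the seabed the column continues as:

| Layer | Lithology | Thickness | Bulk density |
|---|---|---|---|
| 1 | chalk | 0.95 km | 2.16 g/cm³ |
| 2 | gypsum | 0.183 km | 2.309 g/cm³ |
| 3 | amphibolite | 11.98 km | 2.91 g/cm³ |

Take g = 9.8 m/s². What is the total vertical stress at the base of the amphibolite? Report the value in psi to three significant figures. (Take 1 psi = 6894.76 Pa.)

57900 psi

seawater: 1025 kg/m³ × 9.8 m/s² × 3310 m = 3.325×10^7 Pa = 4822 psi
chalk: 2160 kg/m³ × 9.8 m/s² × 950 m = 2.011×10^7 Pa = 2917 psi
gypsum: 2309 kg/m³ × 9.8 m/s² × 183 m = 4.141×10^6 Pa = 600.6 psi
amphibolite: 2910 kg/m³ × 9.8 m/s² × 11980 m = 3.416×10^8 Pa = 49552 psi
Total = 4822 + 2917 + 600.6 + 49552 = 57891 psi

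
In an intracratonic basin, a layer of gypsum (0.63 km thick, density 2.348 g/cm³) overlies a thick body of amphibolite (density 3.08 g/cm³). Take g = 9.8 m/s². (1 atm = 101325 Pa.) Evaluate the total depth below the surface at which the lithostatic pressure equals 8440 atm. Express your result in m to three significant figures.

28500 m

Pressure at base of upper layers: 2348×9.8×630 = 1.450×10^7 Pa = 143.1 atm
Remaining pressure to be supplied by amphibolite: 8.552×10^8 − 1.450×10^7 = 8.407×10^8 Pa
Additional depth in amphibolite = 8.407×10^8 Pa / (3080 kg/m³ × 9.8 m/s²) = 27852 m
Total depth = 630 m + 27852 m = 28482 m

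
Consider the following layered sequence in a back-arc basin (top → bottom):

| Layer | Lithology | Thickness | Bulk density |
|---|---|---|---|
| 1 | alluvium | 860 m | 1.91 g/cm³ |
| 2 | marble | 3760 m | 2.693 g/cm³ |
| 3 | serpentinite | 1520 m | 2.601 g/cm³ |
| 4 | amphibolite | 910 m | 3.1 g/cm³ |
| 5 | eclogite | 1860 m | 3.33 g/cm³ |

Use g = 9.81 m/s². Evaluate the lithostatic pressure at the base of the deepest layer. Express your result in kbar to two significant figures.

alluvium: 1910 kg/m³ × 9.81 m/s² × 860 m = 1.611×10^7 Pa = 0.1611 kbar
marble: 2693 kg/m³ × 9.81 m/s² × 3760 m = 9.933×10^7 Pa = 0.9933 kbar
serpentinite: 2601 kg/m³ × 9.81 m/s² × 1520 m = 3.878×10^7 Pa = 0.3878 kbar
amphibolite: 3100 kg/m³ × 9.81 m/s² × 910 m = 2.767×10^7 Pa = 0.2767 kbar
eclogite: 3330 kg/m³ × 9.81 m/s² × 1860 m = 6.076×10^7 Pa = 0.6076 kbar
Total = 0.1611 + 0.9933 + 0.3878 + 0.2767 + 0.6076 = 2.4267 kbar

2.4 kbar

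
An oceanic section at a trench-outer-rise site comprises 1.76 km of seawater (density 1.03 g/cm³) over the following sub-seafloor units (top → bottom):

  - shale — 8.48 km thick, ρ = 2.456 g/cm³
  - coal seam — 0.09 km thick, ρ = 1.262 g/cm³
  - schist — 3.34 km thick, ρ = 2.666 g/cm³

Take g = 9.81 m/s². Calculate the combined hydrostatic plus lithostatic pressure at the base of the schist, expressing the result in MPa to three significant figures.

311 MPa

seawater: 1030 kg/m³ × 9.81 m/s² × 1760 m = 1.778×10^7 Pa = 17.78 MPa
shale: 2456 kg/m³ × 9.81 m/s² × 8480 m = 2.043×10^8 Pa = 204.3 MPa
coal seam: 1262 kg/m³ × 9.81 m/s² × 90 m = 1.114×10^6 Pa = 1.114 MPa
schist: 2666 kg/m³ × 9.81 m/s² × 3340 m = 8.735×10^7 Pa = 87.35 MPa
Total = 17.78 + 204.3 + 1.114 + 87.35 = 310.56 MPa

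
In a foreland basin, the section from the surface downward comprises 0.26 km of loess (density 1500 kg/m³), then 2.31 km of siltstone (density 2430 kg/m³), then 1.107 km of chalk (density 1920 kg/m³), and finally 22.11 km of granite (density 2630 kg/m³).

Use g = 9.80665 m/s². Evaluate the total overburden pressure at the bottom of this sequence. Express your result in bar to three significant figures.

loess: 1500 kg/m³ × 9.80665 m/s² × 260 m = 3.825×10^6 Pa = 38.25 bar
siltstone: 2430 kg/m³ × 9.80665 m/s² × 2310 m = 5.505×10^7 Pa = 550.5 bar
chalk: 1920 kg/m³ × 9.80665 m/s² × 1107 m = 2.084×10^7 Pa = 208.4 bar
granite: 2630 kg/m³ × 9.80665 m/s² × 22110 m = 5.702×10^8 Pa = 5702 bar
Total = 38.25 + 550.5 + 208.4 + 5702 = 6499.7 bar

6500 bar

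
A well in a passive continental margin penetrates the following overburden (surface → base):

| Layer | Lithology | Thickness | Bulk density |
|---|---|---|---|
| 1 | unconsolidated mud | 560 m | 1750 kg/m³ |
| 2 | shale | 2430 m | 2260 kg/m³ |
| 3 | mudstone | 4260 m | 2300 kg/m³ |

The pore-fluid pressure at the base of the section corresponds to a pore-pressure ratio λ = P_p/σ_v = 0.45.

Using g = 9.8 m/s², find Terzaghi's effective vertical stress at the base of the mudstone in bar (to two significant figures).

Overburden (lithostatic) stress σ_v:
unconsolidated mud: 1750 kg/m³ × 9.8 m/s² × 560 m = 9.604×10^6 Pa = 9.604 MPa
shale: 2260 kg/m³ × 9.8 m/s² × 2430 m = 5.382×10^7 Pa = 53.82 MPa
mudstone: 2300 kg/m³ × 9.8 m/s² × 4260 m = 9.602×10^7 Pa = 96.02 MPa
Total = 9.604 + 53.82 + 96.02 = 159.44 MPa
Pore pressure P_p = λ·σ_v = 0.45 × 159.4 MPa = 71.75 MPa
Effective stress σ' = σ_v − P_p = 159.4 − 71.75 = 87.694 MPa = 876.94 bar

880 bar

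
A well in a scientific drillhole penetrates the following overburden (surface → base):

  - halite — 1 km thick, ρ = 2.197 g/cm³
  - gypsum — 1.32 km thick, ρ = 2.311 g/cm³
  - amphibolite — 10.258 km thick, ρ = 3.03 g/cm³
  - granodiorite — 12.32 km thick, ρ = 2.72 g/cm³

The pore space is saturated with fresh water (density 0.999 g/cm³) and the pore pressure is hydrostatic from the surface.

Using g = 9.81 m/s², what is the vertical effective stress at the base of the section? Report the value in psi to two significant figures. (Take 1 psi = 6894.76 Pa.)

Overburden (lithostatic) stress σ_v:
halite: 2197 kg/m³ × 9.81 m/s² × 1000 m = 2.155×10^7 Pa = 21.55 MPa
gypsum: 2311 kg/m³ × 9.81 m/s² × 1320 m = 2.993×10^7 Pa = 29.93 MPa
amphibolite: 3030 kg/m³ × 9.81 m/s² × 10258 m = 3.049×10^8 Pa = 304.9 MPa
granodiorite: 2720 kg/m³ × 9.81 m/s² × 12320 m = 3.287×10^8 Pa = 328.7 MPa
Total = 21.55 + 29.93 + 304.9 + 328.7 = 685.13 MPa
Pore pressure P_p = 999 kg/m³ × 9.81 m/s² × 24898 m = 2.440×10^8 Pa = 244.0 MPa
Effective stress σ' = σ_v − P_p = 685.1 − 244.0 = 441.12 MPa = 63979 psi

64000 psi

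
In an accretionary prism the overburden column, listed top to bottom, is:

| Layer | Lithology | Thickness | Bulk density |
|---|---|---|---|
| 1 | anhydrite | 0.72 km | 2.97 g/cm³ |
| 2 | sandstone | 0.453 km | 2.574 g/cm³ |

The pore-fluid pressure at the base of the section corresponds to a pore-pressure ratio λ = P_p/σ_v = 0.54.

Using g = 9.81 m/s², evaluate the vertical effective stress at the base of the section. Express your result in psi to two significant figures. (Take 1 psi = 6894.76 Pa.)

2200 psi

Overburden (lithostatic) stress σ_v:
anhydrite: 2970 kg/m³ × 9.81 m/s² × 720 m = 2.098×10^7 Pa = 20.98 MPa
sandstone: 2574 kg/m³ × 9.81 m/s² × 453 m = 1.144×10^7 Pa = 11.44 MPa
Total = 20.98 + 11.44 = 32.416 MPa
Pore pressure P_p = λ·σ_v = 0.54 × 32.42 MPa = 17.50 MPa
Effective stress σ' = σ_v − P_p = 32.42 − 17.50 = 14.912 MPa = 2162.7 psi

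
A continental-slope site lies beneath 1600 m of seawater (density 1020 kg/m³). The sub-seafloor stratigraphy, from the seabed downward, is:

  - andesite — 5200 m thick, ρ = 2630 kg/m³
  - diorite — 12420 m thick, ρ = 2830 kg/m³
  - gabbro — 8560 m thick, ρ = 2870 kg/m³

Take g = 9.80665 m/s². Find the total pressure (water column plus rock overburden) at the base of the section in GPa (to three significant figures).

0.736 GPa

seawater: 1020 kg/m³ × 9.80665 m/s² × 1600 m = 1.600×10^7 Pa = 0.01600 GPa
andesite: 2630 kg/m³ × 9.80665 m/s² × 5200 m = 1.341×10^8 Pa = 0.1341 GPa
diorite: 2830 kg/m³ × 9.80665 m/s² × 12420 m = 3.447×10^8 Pa = 0.3447 GPa
gabbro: 2870 kg/m³ × 9.80665 m/s² × 8560 m = 2.409×10^8 Pa = 0.2409 GPa
Total = 0.01600 + 0.1341 + 0.3447 + 0.2409 = 0.73573 GPa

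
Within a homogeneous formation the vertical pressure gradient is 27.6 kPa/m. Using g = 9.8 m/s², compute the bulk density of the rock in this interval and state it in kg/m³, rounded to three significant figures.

2820 kg/m³

ρ = (dP/dz)/g = 27.6 kPa/m / 9.8 m/s² = 27600 Pa/m / 9.8 m/s² = 2816.3 kg/m³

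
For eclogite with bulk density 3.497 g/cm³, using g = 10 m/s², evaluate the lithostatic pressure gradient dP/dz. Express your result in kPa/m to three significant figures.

35.0 kPa/m

dP/dz = ρg = 3497 kg/m³ × 10 m/s² = 34970 Pa/m
= 34970 Pa/m × (1 kPa/m / 1000.0 Pa/m) = 34.970 kPa/m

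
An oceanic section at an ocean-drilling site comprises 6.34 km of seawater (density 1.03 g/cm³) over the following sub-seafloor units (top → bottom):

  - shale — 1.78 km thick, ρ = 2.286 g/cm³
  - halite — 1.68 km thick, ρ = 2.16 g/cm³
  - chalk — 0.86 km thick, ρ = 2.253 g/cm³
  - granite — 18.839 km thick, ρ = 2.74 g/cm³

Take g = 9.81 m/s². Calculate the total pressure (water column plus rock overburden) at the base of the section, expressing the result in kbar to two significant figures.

6.6 kbar

seawater: 1030 kg/m³ × 9.81 m/s² × 6340 m = 6.406×10^7 Pa = 0.6406 kbar
shale: 2286 kg/m³ × 9.81 m/s² × 1780 m = 3.992×10^7 Pa = 0.3992 kbar
halite: 2160 kg/m³ × 9.81 m/s² × 1680 m = 3.560×10^7 Pa = 0.3560 kbar
chalk: 2253 kg/m³ × 9.81 m/s² × 860 m = 1.901×10^7 Pa = 0.1901 kbar
granite: 2740 kg/m³ × 9.81 m/s² × 18839 m = 5.064×10^8 Pa = 5.064 kbar
Total = 0.6406 + 0.3992 + 0.3560 + 0.1901 + 5.064 = 6.6497 kbar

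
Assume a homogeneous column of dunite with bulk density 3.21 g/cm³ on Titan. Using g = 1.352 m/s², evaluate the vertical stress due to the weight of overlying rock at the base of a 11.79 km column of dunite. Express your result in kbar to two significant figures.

0.51 kbar

dunite: 3210 kg/m³ × 1.352 m/s² × 11790 m = 5.117×10^7 Pa = 0.5117 kbar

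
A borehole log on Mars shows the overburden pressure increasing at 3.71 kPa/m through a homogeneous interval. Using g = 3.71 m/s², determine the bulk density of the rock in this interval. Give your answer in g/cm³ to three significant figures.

ρ = (dP/dz)/g = 3.71 kPa/m / 3.71 m/s² = 3710.0 Pa/m / 3.71 m/s² = 1000.0 kg/m³
= 1.000 g/cm³

1.00 g/cm³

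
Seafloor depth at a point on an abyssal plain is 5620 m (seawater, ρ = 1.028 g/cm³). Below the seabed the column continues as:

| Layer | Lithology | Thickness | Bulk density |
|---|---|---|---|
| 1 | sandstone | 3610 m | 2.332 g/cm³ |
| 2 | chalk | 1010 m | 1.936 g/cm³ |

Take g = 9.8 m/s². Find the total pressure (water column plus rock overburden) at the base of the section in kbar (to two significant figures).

seawater: 1028 kg/m³ × 9.8 m/s² × 5620 m = 5.662×10^7 Pa = 0.5662 kbar
sandstone: 2332 kg/m³ × 9.8 m/s² × 3610 m = 8.250×10^7 Pa = 0.8250 kbar
chalk: 1936 kg/m³ × 9.8 m/s² × 1010 m = 1.916×10^7 Pa = 0.1916 kbar
Total = 0.5662 + 0.8250 + 0.1916 = 1.5828 kbar

1.6 kbar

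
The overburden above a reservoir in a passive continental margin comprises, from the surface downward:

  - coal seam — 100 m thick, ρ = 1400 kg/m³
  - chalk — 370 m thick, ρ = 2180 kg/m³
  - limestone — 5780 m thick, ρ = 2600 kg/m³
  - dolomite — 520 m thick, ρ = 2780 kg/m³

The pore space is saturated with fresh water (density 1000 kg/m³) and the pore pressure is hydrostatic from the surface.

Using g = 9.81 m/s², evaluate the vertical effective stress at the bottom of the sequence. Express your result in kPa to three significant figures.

Overburden (lithostatic) stress σ_v:
coal seam: 1400 kg/m³ × 9.81 m/s² × 100 m = 1.373×10^6 Pa = 1.373 MPa
chalk: 2180 kg/m³ × 9.81 m/s² × 370 m = 7.913×10^6 Pa = 7.913 MPa
limestone: 2600 kg/m³ × 9.81 m/s² × 5780 m = 1.474×10^8 Pa = 147.4 MPa
dolomite: 2780 kg/m³ × 9.81 m/s² × 520 m = 1.418×10^7 Pa = 14.18 MPa
Total = 1.373 + 7.913 + 147.4 + 14.18 = 170.89 MPa
Pore pressure P_p = 1000 kg/m³ × 9.81 m/s² × 6770 m = 6.641×10^7 Pa = 66.41 MPa
Effective stress σ' = σ_v − P_p = 170.9 − 66.41 = 104.48 MPa = 1.0448×10^5 kPa

104000 kPa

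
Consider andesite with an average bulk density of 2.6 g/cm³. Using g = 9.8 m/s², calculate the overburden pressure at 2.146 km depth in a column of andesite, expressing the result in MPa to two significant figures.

55 MPa

andesite: 2600 kg/m³ × 9.8 m/s² × 2146 m = 5.468×10^7 Pa = 54.68 MPa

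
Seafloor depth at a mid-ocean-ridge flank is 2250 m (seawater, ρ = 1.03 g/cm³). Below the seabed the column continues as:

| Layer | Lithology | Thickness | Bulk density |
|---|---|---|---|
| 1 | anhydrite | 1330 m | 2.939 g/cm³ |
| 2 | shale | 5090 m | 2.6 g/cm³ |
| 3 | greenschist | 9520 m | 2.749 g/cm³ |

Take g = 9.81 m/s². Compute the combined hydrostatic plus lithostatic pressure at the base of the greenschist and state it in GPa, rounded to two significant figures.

0.45 GPa

seawater: 1030 kg/m³ × 9.81 m/s² × 2250 m = 2.273×10^7 Pa = 0.02273 GPa
anhydrite: 2939 kg/m³ × 9.81 m/s² × 1330 m = 3.835×10^7 Pa = 0.03835 GPa
shale: 2600 kg/m³ × 9.81 m/s² × 5090 m = 1.298×10^8 Pa = 0.1298 GPa
greenschist: 2749 kg/m³ × 9.81 m/s² × 9520 m = 2.567×10^8 Pa = 0.2567 GPa
Total = 0.02273 + 0.03835 + 0.1298 + 0.2567 = 0.44764 GPa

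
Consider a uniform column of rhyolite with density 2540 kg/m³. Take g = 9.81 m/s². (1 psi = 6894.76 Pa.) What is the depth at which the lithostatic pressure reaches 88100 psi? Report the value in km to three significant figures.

24.4 km

h = P/(ρg) = 88100 psi / (2540 kg/m³ × 9.81 m/s²) = 6.074×10^8 Pa / 24917 Pa/m = 24378 m
= 24.378 km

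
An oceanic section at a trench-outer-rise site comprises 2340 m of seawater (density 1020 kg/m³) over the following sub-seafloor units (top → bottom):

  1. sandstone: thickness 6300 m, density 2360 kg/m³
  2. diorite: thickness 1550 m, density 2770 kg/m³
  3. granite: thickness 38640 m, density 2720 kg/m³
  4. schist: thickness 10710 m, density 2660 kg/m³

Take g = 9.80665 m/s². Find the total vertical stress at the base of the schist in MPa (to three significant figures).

1520 MPa

seawater: 1020 kg/m³ × 9.80665 m/s² × 2340 m = 2.341×10^7 Pa = 23.41 MPa
sandstone: 2360 kg/m³ × 9.80665 m/s² × 6300 m = 1.458×10^8 Pa = 145.8 MPa
diorite: 2770 kg/m³ × 9.80665 m/s² × 1550 m = 4.210×10^7 Pa = 42.10 MPa
granite: 2720 kg/m³ × 9.80665 m/s² × 38640 m = 1.031×10^9 Pa = 1031 MPa
schist: 2660 kg/m³ × 9.80665 m/s² × 10710 m = 2.794×10^8 Pa = 279.4 MPa
Total = 23.41 + 145.8 + 42.10 + 1031 + 279.4 = 1521.4 MPa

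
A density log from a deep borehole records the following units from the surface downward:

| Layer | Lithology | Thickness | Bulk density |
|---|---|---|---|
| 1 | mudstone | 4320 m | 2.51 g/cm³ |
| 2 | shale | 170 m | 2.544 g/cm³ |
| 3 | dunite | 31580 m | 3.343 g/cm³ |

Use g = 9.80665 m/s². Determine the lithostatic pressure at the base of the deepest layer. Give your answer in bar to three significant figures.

11500 bar

mudstone: 2510 kg/m³ × 9.80665 m/s² × 4320 m = 1.063×10^8 Pa = 1063 bar
shale: 2544 kg/m³ × 9.80665 m/s² × 170 m = 4.241×10^6 Pa = 42.41 bar
dunite: 3343 kg/m³ × 9.80665 m/s² × 31580 m = 1.035×10^9 Pa = 10353 bar
Total = 1063 + 42.41 + 10353 = 11459 bar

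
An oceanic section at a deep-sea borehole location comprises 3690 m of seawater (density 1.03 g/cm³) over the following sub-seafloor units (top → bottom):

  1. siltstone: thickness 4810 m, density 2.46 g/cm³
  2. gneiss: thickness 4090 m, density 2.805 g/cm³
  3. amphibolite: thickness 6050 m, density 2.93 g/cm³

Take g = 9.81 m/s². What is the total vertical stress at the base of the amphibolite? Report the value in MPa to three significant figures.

seawater: 1030 kg/m³ × 9.81 m/s² × 3690 m = 3.728×10^7 Pa = 37.28 MPa
siltstone: 2460 kg/m³ × 9.81 m/s² × 4810 m = 1.161×10^8 Pa = 116.1 MPa
gneiss: 2805 kg/m³ × 9.81 m/s² × 4090 m = 1.125×10^8 Pa = 112.5 MPa
amphibolite: 2930 kg/m³ × 9.81 m/s² × 6050 m = 1.739×10^8 Pa = 173.9 MPa
Total = 37.28 + 116.1 + 112.5 + 173.9 = 439.80 MPa

440 MPa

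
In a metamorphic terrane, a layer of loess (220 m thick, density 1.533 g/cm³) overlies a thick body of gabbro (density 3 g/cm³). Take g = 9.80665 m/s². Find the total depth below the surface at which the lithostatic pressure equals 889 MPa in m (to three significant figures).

30300 m

Pressure at base of upper layers: 1533×9.80665×220 = 3.307×10^6 Pa = 3.307 MPa
Remaining pressure to be supplied by gabbro: 8.890×10^8 − 3.307×10^6 = 8.857×10^8 Pa
Additional depth in gabbro = 8.857×10^8 Pa / (3000 kg/m³ × 9.80665 m/s²) = 30105 m
Total depth = 220 m + 30105 m = 30325 m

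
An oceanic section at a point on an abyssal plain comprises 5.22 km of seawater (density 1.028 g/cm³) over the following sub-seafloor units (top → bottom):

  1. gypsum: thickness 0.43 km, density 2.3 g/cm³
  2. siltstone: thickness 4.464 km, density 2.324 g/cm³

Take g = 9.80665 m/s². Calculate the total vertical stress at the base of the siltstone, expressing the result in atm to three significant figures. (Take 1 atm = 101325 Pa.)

seawater: 1028 kg/m³ × 9.80665 m/s² × 5220 m = 5.262×10^7 Pa = 519.4 atm
gypsum: 2300 kg/m³ × 9.80665 m/s² × 430 m = 9.699×10^6 Pa = 95.72 atm
siltstone: 2324 kg/m³ × 9.80665 m/s² × 4464 m = 1.017×10^8 Pa = 1004 atm
Total = 519.4 + 95.72 + 1004 = 1619.1 atm

1620 atm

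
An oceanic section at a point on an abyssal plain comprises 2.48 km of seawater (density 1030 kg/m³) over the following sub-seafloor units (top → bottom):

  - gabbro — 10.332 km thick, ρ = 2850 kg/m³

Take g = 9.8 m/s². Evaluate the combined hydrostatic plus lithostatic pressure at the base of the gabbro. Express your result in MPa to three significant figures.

314 MPa

seawater: 1030 kg/m³ × 9.8 m/s² × 2480 m = 2.503×10^7 Pa = 25.03 MPa
gabbro: 2850 kg/m³ × 9.8 m/s² × 10332 m = 2.886×10^8 Pa = 288.6 MPa
Total = 25.03 + 288.6 = 313.61 MPa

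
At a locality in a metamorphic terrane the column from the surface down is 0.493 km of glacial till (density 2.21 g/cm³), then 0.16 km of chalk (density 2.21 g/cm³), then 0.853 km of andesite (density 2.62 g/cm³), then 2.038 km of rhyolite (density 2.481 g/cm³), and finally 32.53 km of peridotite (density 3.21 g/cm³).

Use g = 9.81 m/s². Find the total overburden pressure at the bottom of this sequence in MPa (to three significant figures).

1110 MPa

glacial till: 2210 kg/m³ × 9.81 m/s² × 493 m = 1.069×10^7 Pa = 10.69 MPa
chalk: 2210 kg/m³ × 9.81 m/s² × 160 m = 3.469×10^6 Pa = 3.469 MPa
andesite: 2620 kg/m³ × 9.81 m/s² × 853 m = 2.192×10^7 Pa = 21.92 MPa
rhyolite: 2481 kg/m³ × 9.81 m/s² × 2038 m = 4.960×10^7 Pa = 49.60 MPa
peridotite: 3210 kg/m³ × 9.81 m/s² × 32530 m = 1.024×10^9 Pa = 1024 MPa
Total = 10.69 + 3.469 + 21.92 + 49.60 + 1024 = 1110.1 MPa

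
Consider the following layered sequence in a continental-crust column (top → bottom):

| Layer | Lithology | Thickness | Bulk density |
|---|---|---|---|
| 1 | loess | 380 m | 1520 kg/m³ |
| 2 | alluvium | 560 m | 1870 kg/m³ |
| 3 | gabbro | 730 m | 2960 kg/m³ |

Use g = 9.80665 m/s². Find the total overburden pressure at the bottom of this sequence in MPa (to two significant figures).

37 MPa

loess: 1520 kg/m³ × 9.80665 m/s² × 380 m = 5.664×10^6 Pa = 5.664 MPa
alluvium: 1870 kg/m³ × 9.80665 m/s² × 560 m = 1.027×10^7 Pa = 10.27 MPa
gabbro: 2960 kg/m³ × 9.80665 m/s² × 730 m = 2.119×10^7 Pa = 21.19 MPa
Total = 5.664 + 10.27 + 21.19 = 37.124 MPa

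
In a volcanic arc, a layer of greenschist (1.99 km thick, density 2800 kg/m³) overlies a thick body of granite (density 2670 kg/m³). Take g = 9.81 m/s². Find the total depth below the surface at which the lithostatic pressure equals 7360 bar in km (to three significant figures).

Pressure at base of upper layers: 2800×9.81×1990 = 5.466×10^7 Pa = 546.6 bar
Remaining pressure to be supplied by granite: 7.360×10^8 − 5.466×10^7 = 6.813×10^8 Pa
Additional depth in granite = 6.813×10^8 Pa / (2670 kg/m³ × 9.81 m/s²) = 26013 m
Total depth = 1990 m + 26013 m = 28003 m
= 28.003 km

28.0 km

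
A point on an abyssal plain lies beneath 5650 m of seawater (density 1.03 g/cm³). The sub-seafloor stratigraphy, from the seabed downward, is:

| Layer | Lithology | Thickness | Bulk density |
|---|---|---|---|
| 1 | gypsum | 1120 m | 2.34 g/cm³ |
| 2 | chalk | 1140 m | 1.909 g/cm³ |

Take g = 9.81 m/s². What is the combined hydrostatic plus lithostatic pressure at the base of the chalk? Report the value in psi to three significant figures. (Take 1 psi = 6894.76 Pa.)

15100 psi

seawater: 1030 kg/m³ × 9.81 m/s² × 5650 m = 5.709×10^7 Pa = 8280 psi
gypsum: 2340 kg/m³ × 9.81 m/s² × 1120 m = 2.571×10^7 Pa = 3729 psi
chalk: 1909 kg/m³ × 9.81 m/s² × 1140 m = 2.135×10^7 Pa = 3096 psi
Total = 8280 + 3729 + 3096 = 15105 psi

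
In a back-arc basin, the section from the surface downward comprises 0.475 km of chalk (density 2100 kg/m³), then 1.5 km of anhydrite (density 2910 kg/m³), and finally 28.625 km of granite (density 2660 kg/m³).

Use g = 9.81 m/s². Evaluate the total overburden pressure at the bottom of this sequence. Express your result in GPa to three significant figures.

0.800 GPa

chalk: 2100 kg/m³ × 9.81 m/s² × 475 m = 9.785×10^6 Pa = 9.785×10^-3 GPa
anhydrite: 2910 kg/m³ × 9.81 m/s² × 1500 m = 4.282×10^7 Pa = 0.04282 GPa
granite: 2660 kg/m³ × 9.81 m/s² × 28625 m = 7.470×10^8 Pa = 0.7470 GPa
Total = 9.785×10^-3 + 0.04282 + 0.7470 = 0.79956 GPa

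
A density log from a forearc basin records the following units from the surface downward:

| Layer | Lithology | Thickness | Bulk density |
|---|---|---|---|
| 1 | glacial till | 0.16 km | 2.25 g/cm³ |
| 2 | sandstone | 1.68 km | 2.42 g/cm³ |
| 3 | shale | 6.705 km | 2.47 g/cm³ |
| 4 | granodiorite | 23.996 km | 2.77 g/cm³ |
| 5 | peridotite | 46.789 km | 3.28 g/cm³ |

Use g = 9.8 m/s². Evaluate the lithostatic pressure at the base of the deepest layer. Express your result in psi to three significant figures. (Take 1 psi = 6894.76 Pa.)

342000 psi

glacial till: 2250 kg/m³ × 9.8 m/s² × 160 m = 3.528×10^6 Pa = 511.7 psi
sandstone: 2420 kg/m³ × 9.8 m/s² × 1680 m = 3.984×10^7 Pa = 5779 psi
shale: 2470 kg/m³ × 9.8 m/s² × 6705 m = 1.623×10^8 Pa = 23540 psi
granodiorite: 2770 kg/m³ × 9.8 m/s² × 23996 m = 6.514×10^8 Pa = 94477 psi
peridotite: 3280 kg/m³ × 9.8 m/s² × 46789 m = 1.504×10^9 Pa = 2.181×10^5 psi
Total = 511.7 + 5779 + 23540 + 94477 + 2.181×10^5 = 3.4244×10^5 psi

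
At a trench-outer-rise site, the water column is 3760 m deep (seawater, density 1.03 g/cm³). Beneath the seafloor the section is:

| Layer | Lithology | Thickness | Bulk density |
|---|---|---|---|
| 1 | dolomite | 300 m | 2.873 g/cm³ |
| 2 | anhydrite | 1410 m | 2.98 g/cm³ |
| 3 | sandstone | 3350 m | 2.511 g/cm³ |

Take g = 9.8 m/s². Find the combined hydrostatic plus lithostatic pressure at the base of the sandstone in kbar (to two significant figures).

1.7 kbar

seawater: 1030 kg/m³ × 9.8 m/s² × 3760 m = 3.795×10^7 Pa = 0.3795 kbar
dolomite: 2873 kg/m³ × 9.8 m/s² × 300 m = 8.447×10^6 Pa = 0.08447 kbar
anhydrite: 2980 kg/m³ × 9.8 m/s² × 1410 m = 4.118×10^7 Pa = 0.4118 kbar
sandstone: 2511 kg/m³ × 9.8 m/s² × 3350 m = 8.244×10^7 Pa = 0.8244 kbar
Total = 0.3795 + 0.08447 + 0.4118 + 0.8244 = 1.7001 kbar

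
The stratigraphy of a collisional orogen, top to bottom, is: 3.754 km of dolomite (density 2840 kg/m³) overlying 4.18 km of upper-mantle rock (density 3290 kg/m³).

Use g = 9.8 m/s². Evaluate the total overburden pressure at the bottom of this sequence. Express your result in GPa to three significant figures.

dolomite: 2840 kg/m³ × 9.8 m/s² × 3754 m = 1.045×10^8 Pa = 0.1045 GPa
upper-mantle rock: 3290 kg/m³ × 9.8 m/s² × 4180 m = 1.348×10^8 Pa = 0.1348 GPa
Total = 0.1045 + 0.1348 = 0.23925 GPa

0.239 GPa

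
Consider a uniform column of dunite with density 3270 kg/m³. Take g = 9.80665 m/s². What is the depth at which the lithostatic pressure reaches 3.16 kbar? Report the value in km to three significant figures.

9.85 km

h = P/(ρg) = 3.16 kbar / (3270 kg/m³ × 9.80665 m/s²) = 3.160×10^8 Pa / 32068 Pa/m = 9854.1 m
= 9.8541 km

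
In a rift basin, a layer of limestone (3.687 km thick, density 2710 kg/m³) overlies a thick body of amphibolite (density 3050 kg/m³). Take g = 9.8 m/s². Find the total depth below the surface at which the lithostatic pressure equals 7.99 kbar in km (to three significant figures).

Pressure at base of upper layers: 2710×9.8×3687 = 9.792×10^7 Pa = 0.9792 kbar
Remaining pressure to be supplied by amphibolite: 7.990×10^8 − 9.792×10^7 = 7.011×10^8 Pa
Additional depth in amphibolite = 7.011×10^8 Pa / (3050 kg/m³ × 9.8 m/s²) = 23455 m
Total depth = 3687 m + 23455 m = 27142 m
= 27.142 km

27.1 km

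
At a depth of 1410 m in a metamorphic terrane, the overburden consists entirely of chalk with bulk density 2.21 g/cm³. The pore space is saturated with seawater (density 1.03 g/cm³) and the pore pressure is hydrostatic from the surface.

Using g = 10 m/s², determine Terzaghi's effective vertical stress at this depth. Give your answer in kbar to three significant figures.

0.166 kbar

Overburden (lithostatic) stress σ_v:
chalk: 2210 kg/m³ × 10 m/s² × 1410 m = 3.116×10^7 Pa = 31.16 MPa
Pore pressure P_p = 1030 kg/m³ × 10 m/s² × 1410 m = 1.452×10^7 Pa = 14.52 MPa
Effective stress σ' = σ_v − P_p = 31.16 − 14.52 = 16.638 MPa = 0.16638 kbar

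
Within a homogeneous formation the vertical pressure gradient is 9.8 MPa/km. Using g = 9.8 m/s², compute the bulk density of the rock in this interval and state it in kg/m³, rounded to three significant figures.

ρ = (dP/dz)/g = 9.8 MPa/km / 9.8 m/s² = 9800.0 Pa/m / 9.8 m/s² = 1000.0 kg/m³

1000 kg/m³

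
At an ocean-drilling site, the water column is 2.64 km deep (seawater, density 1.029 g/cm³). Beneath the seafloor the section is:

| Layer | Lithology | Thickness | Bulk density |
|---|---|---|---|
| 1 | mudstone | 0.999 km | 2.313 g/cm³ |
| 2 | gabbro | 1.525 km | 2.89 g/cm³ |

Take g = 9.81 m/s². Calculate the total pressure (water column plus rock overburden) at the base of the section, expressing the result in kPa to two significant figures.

seawater: 1029 kg/m³ × 9.81 m/s² × 2640 m = 2.665×10^7 Pa = 26649 kPa
mudstone: 2313 kg/m³ × 9.81 m/s² × 999 m = 2.267×10^7 Pa = 22668 kPa
gabbro: 2890 kg/m³ × 9.81 m/s² × 1525 m = 4.324×10^7 Pa = 43235 kPa
Total = 26649 + 22668 + 43235 = 92552 kPa

93000 kPa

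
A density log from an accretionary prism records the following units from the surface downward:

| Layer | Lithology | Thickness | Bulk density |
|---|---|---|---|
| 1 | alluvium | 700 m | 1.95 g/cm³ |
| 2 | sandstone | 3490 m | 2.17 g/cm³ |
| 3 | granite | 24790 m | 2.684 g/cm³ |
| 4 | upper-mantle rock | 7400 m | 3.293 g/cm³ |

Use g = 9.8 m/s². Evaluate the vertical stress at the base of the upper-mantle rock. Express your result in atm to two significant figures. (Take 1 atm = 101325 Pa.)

9700 atm

alluvium: 1950 kg/m³ × 9.8 m/s² × 700 m = 1.338×10^7 Pa = 132.0 atm
sandstone: 2170 kg/m³ × 9.8 m/s² × 3490 m = 7.422×10^7 Pa = 732.5 atm
granite: 2684 kg/m³ × 9.8 m/s² × 24790 m = 6.521×10^8 Pa = 6435 atm
upper-mantle rock: 3293 kg/m³ × 9.8 m/s² × 7400 m = 2.388×10^8 Pa = 2357 atm
Total = 132.0 + 732.5 + 6435 + 2357 = 9656.6 atm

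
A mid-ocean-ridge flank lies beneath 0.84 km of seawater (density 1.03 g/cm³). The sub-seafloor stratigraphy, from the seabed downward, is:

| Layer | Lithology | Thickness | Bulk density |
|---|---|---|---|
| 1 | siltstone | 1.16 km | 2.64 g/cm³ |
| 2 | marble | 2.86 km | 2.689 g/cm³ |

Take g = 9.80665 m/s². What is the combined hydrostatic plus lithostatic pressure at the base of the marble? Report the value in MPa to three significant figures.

114 MPa

seawater: 1030 kg/m³ × 9.80665 m/s² × 840 m = 8.485×10^6 Pa = 8.485 MPa
siltstone: 2640 kg/m³ × 9.80665 m/s² × 1160 m = 3.003×10^7 Pa = 30.03 MPa
marble: 2689 kg/m³ × 9.80665 m/s² × 2860 m = 7.542×10^7 Pa = 75.42 MPa
Total = 8.485 + 30.03 + 75.42 = 113.94 MPa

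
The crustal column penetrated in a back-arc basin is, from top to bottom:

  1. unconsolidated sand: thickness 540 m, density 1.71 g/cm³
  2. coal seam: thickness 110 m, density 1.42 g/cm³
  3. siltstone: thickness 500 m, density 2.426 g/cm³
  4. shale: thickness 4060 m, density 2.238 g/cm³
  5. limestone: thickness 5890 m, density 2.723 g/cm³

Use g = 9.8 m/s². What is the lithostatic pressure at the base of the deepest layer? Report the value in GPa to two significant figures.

0.27 GPa

unconsolidated sand: 1710 kg/m³ × 9.8 m/s² × 540 m = 9.049×10^6 Pa = 9.049×10^-3 GPa
coal seam: 1420 kg/m³ × 9.8 m/s² × 110 m = 1.531×10^6 Pa = 1.531×10^-3 GPa
siltstone: 2426 kg/m³ × 9.8 m/s² × 500 m = 1.189×10^7 Pa = 0.01189 GPa
shale: 2238 kg/m³ × 9.8 m/s² × 4060 m = 8.905×10^7 Pa = 0.08905 GPa
limestone: 2723 kg/m³ × 9.8 m/s² × 5890 m = 1.572×10^8 Pa = 0.1572 GPa
Total = 9.049×10^-3 + 1.531×10^-3 + 0.01189 + 0.08905 + 0.1572 = 0.26869 GPa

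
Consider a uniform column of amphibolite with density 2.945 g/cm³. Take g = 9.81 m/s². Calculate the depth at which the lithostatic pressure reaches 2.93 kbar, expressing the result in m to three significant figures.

h = P/(ρg) = 2.93 kbar / (2945 kg/m³ × 9.81 m/s²) = 2.930×10^8 Pa / 28890 Pa/m = 10142 m

10100 m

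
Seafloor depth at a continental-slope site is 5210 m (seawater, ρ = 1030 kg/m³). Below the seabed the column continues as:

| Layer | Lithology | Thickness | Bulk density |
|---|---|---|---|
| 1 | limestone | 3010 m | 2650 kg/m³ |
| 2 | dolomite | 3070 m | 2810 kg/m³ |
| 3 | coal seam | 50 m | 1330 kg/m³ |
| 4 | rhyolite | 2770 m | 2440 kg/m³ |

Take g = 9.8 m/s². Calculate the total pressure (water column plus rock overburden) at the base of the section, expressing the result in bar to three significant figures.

2820 bar

seawater: 1030 kg/m³ × 9.8 m/s² × 5210 m = 5.259×10^7 Pa = 525.9 bar
limestone: 2650 kg/m³ × 9.8 m/s² × 3010 m = 7.817×10^7 Pa = 781.7 bar
dolomite: 2810 kg/m³ × 9.8 m/s² × 3070 m = 8.454×10^7 Pa = 845.4 bar
coal seam: 1330 kg/m³ × 9.8 m/s² × 50 m = 6.517×10^5 Pa = 6.517 bar
rhyolite: 2440 kg/m³ × 9.8 m/s² × 2770 m = 6.624×10^7 Pa = 662.4 bar
Total = 525.9 + 781.7 + 845.4 + 6.517 + 662.4 = 2821.9 bar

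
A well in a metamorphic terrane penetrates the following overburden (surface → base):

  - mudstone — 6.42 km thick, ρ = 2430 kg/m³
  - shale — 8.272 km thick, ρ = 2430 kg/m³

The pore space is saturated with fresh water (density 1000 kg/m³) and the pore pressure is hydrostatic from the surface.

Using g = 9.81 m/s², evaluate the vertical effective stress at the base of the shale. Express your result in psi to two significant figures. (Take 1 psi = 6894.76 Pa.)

30000 psi

Overburden (lithostatic) stress σ_v:
mudstone: 2430 kg/m³ × 9.81 m/s² × 6420 m = 1.530×10^8 Pa = 153.0 MPa
shale: 2430 kg/m³ × 9.81 m/s² × 8272 m = 1.972×10^8 Pa = 197.2 MPa
Total = 153.0 + 197.2 = 350.23 MPa
Pore pressure P_p = 1000 kg/m³ × 9.81 m/s² × 14692 m = 1.441×10^8 Pa = 144.1 MPa
Effective stress σ' = σ_v − P_p = 350.2 − 144.1 = 206.10 MPa = 29893 psi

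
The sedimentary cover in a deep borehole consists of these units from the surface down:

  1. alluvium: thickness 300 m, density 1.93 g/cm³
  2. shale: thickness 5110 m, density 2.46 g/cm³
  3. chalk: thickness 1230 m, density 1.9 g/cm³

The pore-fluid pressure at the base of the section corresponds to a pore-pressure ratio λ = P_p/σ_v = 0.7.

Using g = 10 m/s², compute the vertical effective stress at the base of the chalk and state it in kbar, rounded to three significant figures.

0.465 kbar

Overburden (lithostatic) stress σ_v:
alluvium: 1930 kg/m³ × 10 m/s² × 300 m = 5.790×10^6 Pa = 5.790 MPa
shale: 2460 kg/m³ × 10 m/s² × 5110 m = 1.257×10^8 Pa = 125.7 MPa
chalk: 1900 kg/m³ × 10 m/s² × 1230 m = 2.337×10^7 Pa = 23.37 MPa
Total = 5.790 + 125.7 + 23.37 = 154.87 MPa
Pore pressure P_p = λ·σ_v = 0.7 × 154.9 MPa = 108.4 MPa
Effective stress σ' = σ_v − P_p = 154.9 − 108.4 = 46.460 MPa = 0.46460 kbar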